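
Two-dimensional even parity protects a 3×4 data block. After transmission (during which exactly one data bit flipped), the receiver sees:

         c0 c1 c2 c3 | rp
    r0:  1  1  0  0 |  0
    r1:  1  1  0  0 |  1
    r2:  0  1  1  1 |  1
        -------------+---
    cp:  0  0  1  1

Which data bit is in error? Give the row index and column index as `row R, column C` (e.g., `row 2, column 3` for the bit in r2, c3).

Recompute each row's even parity and compare to rp:
  r0: data parity 0, sent rp 0 → ok
  r1: data parity 0, sent rp 1 → mismatch
  r2: data parity 1, sent rp 1 → ok
Recompute each column's even parity and compare to cp:
  c0: data parity 0, sent cp 0 → ok
  c1: data parity 1, sent cp 0 → mismatch
  c2: data parity 1, sent cp 1 → ok
  c3: data parity 1, sent cp 1 → ok
Exactly one row (r1) and one column (c1) fail → the flipped bit is at their intersection.

row 1, column 1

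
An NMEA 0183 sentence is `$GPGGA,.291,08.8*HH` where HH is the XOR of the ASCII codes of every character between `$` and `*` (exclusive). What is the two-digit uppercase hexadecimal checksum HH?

XOR the ASCII codes of the payload characters:
  'G' = 0x47 → acc = 0x47
  'P' = 0x50 → acc = 0x17
  'G' = 0x47 → acc = 0x50
  'G' = 0x47 → acc = 0x17
  'A' = 0x41 → acc = 0x56
  ',' = 0x2C → acc = 0x7A
  '.' = 0x2E → acc = 0x54
  '2' = 0x32 → acc = 0x66
  '9' = 0x39 → acc = 0x5F
  '1' = 0x31 → acc = 0x6E
  ',' = 0x2C → acc = 0x42
  '0' = 0x30 → acc = 0x72
  '8' = 0x38 → acc = 0x4A
  '.' = 0x2E → acc = 0x64
  '8' = 0x38 → acc = 0x5C
Checksum = 0x5C.

5C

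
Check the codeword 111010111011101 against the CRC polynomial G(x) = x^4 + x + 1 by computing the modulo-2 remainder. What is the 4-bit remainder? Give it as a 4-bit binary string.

Modulo-2 division of 111010111011101 by 10011:
  pos 0: 11101 XOR 10011 = 01110
  pos 1: 11100 XOR 10011 = 01111
  pos 2: 11111 XOR 10011 = 01100
  pos 3: 11001 XOR 10011 = 01010
  pos 4: 10101 XOR 10011 = 00110
  pos 6: 11001 XOR 10011 = 01010
  pos 7: 10101 XOR 10011 = 00110
  pos 9: 11010 XOR 10011 = 01001
  pos 10: 10011 XOR 10011 = 00000
Remainder = 0000 (zero — the frame passes the CRC check).

0000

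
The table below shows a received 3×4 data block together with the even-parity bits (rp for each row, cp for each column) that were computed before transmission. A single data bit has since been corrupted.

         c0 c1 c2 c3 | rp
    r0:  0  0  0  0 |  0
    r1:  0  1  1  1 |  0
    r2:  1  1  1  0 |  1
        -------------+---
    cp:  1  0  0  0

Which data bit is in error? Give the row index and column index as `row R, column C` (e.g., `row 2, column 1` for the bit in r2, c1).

row 1, column 3

Recompute each row's even parity and compare to rp:
  r0: data parity 0, sent rp 0 → ok
  r1: data parity 1, sent rp 0 → mismatch
  r2: data parity 1, sent rp 1 → ok
Recompute each column's even parity and compare to cp:
  c0: data parity 1, sent cp 1 → ok
  c1: data parity 0, sent cp 0 → ok
  c2: data parity 0, sent cp 0 → ok
  c3: data parity 1, sent cp 0 → mismatch
Exactly one row (r1) and one column (c3) fail → the flipped bit is at their intersection.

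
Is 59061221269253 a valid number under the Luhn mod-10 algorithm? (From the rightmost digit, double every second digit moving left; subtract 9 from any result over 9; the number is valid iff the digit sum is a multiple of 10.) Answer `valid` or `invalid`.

valid

From the right, keep odd positions and double even positions (subtract 9 from any doubled value over 9):
  doubled (positions 2,4,...): 1 9 4 4 2 0 1 → sum 21
  kept (positions 1,3,...): 3 2 6 1 2 6 9 → sum 29
Total = 50.
50 mod 10 = 0, so the number is valid.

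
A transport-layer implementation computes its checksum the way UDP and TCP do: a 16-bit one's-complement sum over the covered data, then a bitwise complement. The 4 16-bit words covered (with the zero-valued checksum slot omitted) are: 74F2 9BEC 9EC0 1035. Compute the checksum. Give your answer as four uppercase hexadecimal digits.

One's-complement addition (fold any carry out of bit 15 back into bit 0):
  0x74F2 + 0x9BEC = 0x110DE → wrap carry → 0x10DF
  0x10DF + 0x9EC0 = 0x0AF9F
  0xAF9F + 0x1035 = 0x0BFD4
One's-complement sum = 0xBFD4.
Checksum = ~0xBFD4 & 0xFFFF = 0x402B.

402B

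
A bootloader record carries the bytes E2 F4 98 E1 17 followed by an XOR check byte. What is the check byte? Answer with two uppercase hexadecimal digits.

XOR the bytes together:
  start with 0xE2
  0xE2 ⊕ 0xF4 = 0x16
  0x16 ⊕ 0x98 = 0x8E
  0x8E ⊕ 0xE1 = 0x6F
  0x6F ⊕ 0x17 = 0x78

78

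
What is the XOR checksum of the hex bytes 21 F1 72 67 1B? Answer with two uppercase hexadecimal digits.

XOR the bytes together:
  start with 0x21
  0x21 ⊕ 0xF1 = 0xD0
  0xD0 ⊕ 0x72 = 0xA2
  0xA2 ⊕ 0x67 = 0xC5
  0xC5 ⊕ 0x1B = 0xDE

DE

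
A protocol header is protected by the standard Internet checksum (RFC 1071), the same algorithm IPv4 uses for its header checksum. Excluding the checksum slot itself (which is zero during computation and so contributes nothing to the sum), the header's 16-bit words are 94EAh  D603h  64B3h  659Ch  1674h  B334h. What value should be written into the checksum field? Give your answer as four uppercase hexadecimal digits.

0119

One's-complement addition (fold any carry out of bit 15 back into bit 0):
  0x94EA + 0xD603 = 0x16AED → wrap carry → 0x6AEE
  0x6AEE + 0x64B3 = 0x0CFA1
  0xCFA1 + 0x659C = 0x1353D → wrap carry → 0x353E
  0x353E + 0x1674 = 0x04BB2
  0x4BB2 + 0xB334 = 0x0FEE6
One's-complement sum = 0xFEE6.
Checksum = ~0xFEE6 & 0xFFFF = 0x0119.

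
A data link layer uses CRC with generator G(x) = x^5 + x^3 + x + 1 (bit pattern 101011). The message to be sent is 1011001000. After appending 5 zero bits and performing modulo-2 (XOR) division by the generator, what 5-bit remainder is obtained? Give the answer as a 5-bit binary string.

Append 5 zeros: 101100100000000. Divide by 101011 (XOR where the leading bit is 1):
  pos 0: 101100 XOR 101011 = 000111
  pos 3: 111100 XOR 101011 = 010111
  pos 4: 101110 XOR 101011 = 000101
  pos 7: 101000 XOR 101011 = 000011
Remainder (last 5 bits) = 01100. This is the CRC / FCS.

01100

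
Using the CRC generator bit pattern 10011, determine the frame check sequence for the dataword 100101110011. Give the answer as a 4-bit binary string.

Append 4 zeros: 1001011100110000. Divide by 10011 (XOR where the leading bit is 1):
  pos 0: 10010 XOR 10011 = 00001
  pos 4: 11110 XOR 10011 = 01101
  pos 5: 11010 XOR 10011 = 01001
  pos 6: 10011 XOR 10011 = 00000
  pos 11: 10000 XOR 10011 = 00011
Remainder (last 4 bits) = 0011. This is the CRC / FCS.

0011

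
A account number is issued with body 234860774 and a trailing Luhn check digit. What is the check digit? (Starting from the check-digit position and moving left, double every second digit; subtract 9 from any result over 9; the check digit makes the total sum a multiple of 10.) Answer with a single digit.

Partial digits right→left: 4 7 7 0 6 8 4 3 2
Double every second digit counting from the check-digit position (so the 1st, 3rd, 5th, ... of the partial from the right).
  doubled (with −9 where >9): 8 5 3 8 4 → sum 28
  kept as-is: 7 0 8 3 → sum 18
Total = 28 + 18 = 46.
Check digit = (10 − (46 mod 10)) mod 10 = 4.

4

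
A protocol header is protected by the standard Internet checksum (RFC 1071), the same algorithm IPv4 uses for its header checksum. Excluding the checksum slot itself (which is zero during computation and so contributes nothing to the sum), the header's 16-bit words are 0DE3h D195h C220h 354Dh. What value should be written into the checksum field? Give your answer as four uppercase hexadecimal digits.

One's-complement addition (fold any carry out of bit 15 back into bit 0):
  0x0DE3 + 0xD195 = 0x0DF78
  0xDF78 + 0xC220 = 0x1A198 → wrap carry → 0xA199
  0xA199 + 0x354D = 0x0D6E6
One's-complement sum = 0xD6E6.
Checksum = ~0xD6E6 & 0xFFFF = 0x2919.

2919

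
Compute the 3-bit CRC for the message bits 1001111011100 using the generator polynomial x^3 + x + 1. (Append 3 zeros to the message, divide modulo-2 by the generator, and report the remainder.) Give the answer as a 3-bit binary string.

Append 3 zeros: 1001111011100000. Divide by 1011 (XOR where the leading bit is 1):
  pos 0: 1001 XOR 1011 = 0010
  pos 2: 1011 XOR 1011 = 0000
  pos 6: 1011 XOR 1011 = 0000
  pos 10: 1000 XOR 1011 = 0011
  pos 12: 1100 XOR 1011 = 0111
Remainder (last 3 bits) = 111. This is the CRC / FCS.

111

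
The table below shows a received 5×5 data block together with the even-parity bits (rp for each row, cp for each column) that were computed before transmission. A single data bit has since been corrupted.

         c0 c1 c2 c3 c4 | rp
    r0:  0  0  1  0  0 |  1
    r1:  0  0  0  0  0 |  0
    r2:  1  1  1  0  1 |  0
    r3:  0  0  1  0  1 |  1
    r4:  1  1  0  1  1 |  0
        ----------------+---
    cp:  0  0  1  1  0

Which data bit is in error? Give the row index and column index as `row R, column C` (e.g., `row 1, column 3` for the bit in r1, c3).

row 3, column 4

Recompute each row's even parity and compare to rp:
  r0: data parity 1, sent rp 1 → ok
  r1: data parity 0, sent rp 0 → ok
  r2: data parity 0, sent rp 0 → ok
  r3: data parity 0, sent rp 1 → mismatch
  r4: data parity 0, sent rp 0 → ok
Recompute each column's even parity and compare to cp:
  c0: data parity 0, sent cp 0 → ok
  c1: data parity 0, sent cp 0 → ok
  c2: data parity 1, sent cp 1 → ok
  c3: data parity 1, sent cp 1 → ok
  c4: data parity 1, sent cp 0 → mismatch
Exactly one row (r3) and one column (c4) fail → the flipped bit is at their intersection.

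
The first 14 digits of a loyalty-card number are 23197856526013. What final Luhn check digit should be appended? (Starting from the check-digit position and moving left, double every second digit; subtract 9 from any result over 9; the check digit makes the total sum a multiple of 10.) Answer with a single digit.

8

Partial digits right→left: 3 1 0 6 2 5 6 5 8 7 9 1 3 2
Double every second digit counting from the check-digit position (so the 1st, 3rd, 5th, ... of the partial from the right).
  doubled (with −9 where >9): 6 0 4 3 7 9 6 → sum 35
  kept as-is: 1 6 5 5 7 1 2 → sum 27
Total = 35 + 27 = 62.
Check digit = (10 − (62 mod 10)) mod 10 = 8.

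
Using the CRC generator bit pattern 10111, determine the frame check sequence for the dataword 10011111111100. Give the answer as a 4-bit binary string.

Append 4 zeros: 100111111111000000. Divide by 10111 (XOR where the leading bit is 1):
  pos 0: 10011 XOR 10111 = 00100
  pos 2: 10011 XOR 10111 = 00100
  pos 4: 10011 XOR 10111 = 00100
  pos 6: 10011 XOR 10111 = 00100
  pos 8: 10010 XOR 10111 = 00101
  pos 10: 10100 XOR 10111 = 00011
  pos 13: 11000 XOR 10111 = 01111
Remainder (last 4 bits) = 1111. This is the CRC / FCS.

1111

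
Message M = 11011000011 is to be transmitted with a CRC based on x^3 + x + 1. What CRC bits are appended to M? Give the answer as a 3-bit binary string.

Append 3 zeros: 11011000011000. Divide by 1011 (XOR where the leading bit is 1):
  pos 0: 1101 XOR 1011 = 0110
  pos 1: 1101 XOR 1011 = 0110
  pos 2: 1100 XOR 1011 = 0111
  pos 3: 1110 XOR 1011 = 0101
  pos 4: 1010 XOR 1011 = 0001
  pos 7: 1011 XOR 1011 = 0000
Remainder (last 3 bits) = 000. This is the CRC / FCS.

000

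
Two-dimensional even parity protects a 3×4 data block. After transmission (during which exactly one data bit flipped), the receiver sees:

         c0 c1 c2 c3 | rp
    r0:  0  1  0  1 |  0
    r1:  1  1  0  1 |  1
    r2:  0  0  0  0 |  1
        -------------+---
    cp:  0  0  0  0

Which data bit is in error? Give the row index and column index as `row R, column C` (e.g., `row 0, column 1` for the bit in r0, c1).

Recompute each row's even parity and compare to rp:
  r0: data parity 0, sent rp 0 → ok
  r1: data parity 1, sent rp 1 → ok
  r2: data parity 0, sent rp 1 → mismatch
Recompute each column's even parity and compare to cp:
  c0: data parity 1, sent cp 0 → mismatch
  c1: data parity 0, sent cp 0 → ok
  c2: data parity 0, sent cp 0 → ok
  c3: data parity 0, sent cp 0 → ok
Exactly one row (r2) and one column (c0) fail → the flipped bit is at their intersection.

row 2, column 0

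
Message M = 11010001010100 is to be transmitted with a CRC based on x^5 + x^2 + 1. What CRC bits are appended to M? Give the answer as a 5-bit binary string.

00110

Append 5 zeros: 1101000101010000000. Divide by 100101 (XOR where the leading bit is 1):
  pos 0: 110100 XOR 100101 = 010001
  pos 1: 100010 XOR 100101 = 000111
  pos 4: 111101 XOR 100101 = 011000
  pos 5: 110000 XOR 100101 = 010101
  pos 6: 101011 XOR 100101 = 001110
  pos 8: 111000 XOR 100101 = 011101
  pos 9: 111010 XOR 100101 = 011111
  pos 10: 111110 XOR 100101 = 011011
  pos 11: 110110 XOR 100101 = 010011
  pos 12: 100110 XOR 100101 = 000011
Remainder (last 5 bits) = 00110. This is the CRC / FCS.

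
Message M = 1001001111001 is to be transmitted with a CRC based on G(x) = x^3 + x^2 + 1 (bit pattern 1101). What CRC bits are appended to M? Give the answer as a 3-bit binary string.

Append 3 zeros: 1001001111001000. Divide by 1101 (XOR where the leading bit is 1):
  pos 0: 1001 XOR 1101 = 0100
  pos 1: 1000 XOR 1101 = 0101
  pos 2: 1010 XOR 1101 = 0111
  pos 3: 1111 XOR 1101 = 0010
  pos 5: 1011 XOR 1101 = 0110
  pos 6: 1101 XOR 1101 = 0000
  pos 12: 1000 XOR 1101 = 0101
Remainder (last 3 bits) = 101. This is the CRC / FCS.

101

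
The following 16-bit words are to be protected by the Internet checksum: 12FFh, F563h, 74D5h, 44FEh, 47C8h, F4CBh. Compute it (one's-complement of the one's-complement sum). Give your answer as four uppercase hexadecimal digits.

0135

One's-complement addition (fold any carry out of bit 15 back into bit 0):
  0x12FF + 0xF563 = 0x10862 → wrap carry → 0x0863
  0x0863 + 0x74D5 = 0x07D38
  0x7D38 + 0x44FE = 0x0C236
  0xC236 + 0x47C8 = 0x109FE → wrap carry → 0x09FF
  0x09FF + 0xF4CB = 0x0FECA
One's-complement sum = 0xFECA.
Checksum = ~0xFECA & 0xFFFF = 0x0135.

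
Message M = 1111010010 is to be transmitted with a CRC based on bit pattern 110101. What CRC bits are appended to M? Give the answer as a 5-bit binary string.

Append 5 zeros: 111101001000000. Divide by 110101 (XOR where the leading bit is 1):
  pos 0: 111101 XOR 110101 = 001000
  pos 2: 100000 XOR 110101 = 010101
  pos 3: 101011 XOR 110101 = 011110
  pos 4: 111100 XOR 110101 = 001001
  pos 6: 100100 XOR 110101 = 010001
  pos 7: 100010 XOR 110101 = 010111
  pos 8: 101110 XOR 110101 = 011011
  pos 9: 110110 XOR 110101 = 000011
Remainder (last 5 bits) = 00011. This is the CRC / FCS.

00011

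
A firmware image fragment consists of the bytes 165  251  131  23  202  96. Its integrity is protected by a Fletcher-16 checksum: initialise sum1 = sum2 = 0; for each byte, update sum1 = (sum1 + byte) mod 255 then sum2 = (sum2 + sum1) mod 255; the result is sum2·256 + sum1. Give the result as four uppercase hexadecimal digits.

Running sums (mod 255):
  after byte 0 (165): sum1=165, sum2=165
  after byte 1 (251): sum1=161, sum2=71
  after byte 2 (131): sum1=37, sum2=108
  after byte 3 (23): sum1=60, sum2=168
  after byte 4 (202): sum1=7, sum2=175
  after byte 5 (96): sum1=103, sum2=23
Checksum = sum2·256 + sum1 = 23·256 + 103 = 5991 = 0x1767.

1767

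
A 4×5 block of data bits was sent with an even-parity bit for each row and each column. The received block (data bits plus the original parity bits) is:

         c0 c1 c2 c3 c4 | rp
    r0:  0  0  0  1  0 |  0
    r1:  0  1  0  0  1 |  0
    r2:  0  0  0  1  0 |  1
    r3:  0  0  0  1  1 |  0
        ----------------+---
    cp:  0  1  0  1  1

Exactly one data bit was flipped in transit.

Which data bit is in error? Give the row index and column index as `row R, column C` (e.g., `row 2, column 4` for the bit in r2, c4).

row 0, column 4

Recompute each row's even parity and compare to rp:
  r0: data parity 1, sent rp 0 → mismatch
  r1: data parity 0, sent rp 0 → ok
  r2: data parity 1, sent rp 1 → ok
  r3: data parity 0, sent rp 0 → ok
Recompute each column's even parity and compare to cp:
  c0: data parity 0, sent cp 0 → ok
  c1: data parity 1, sent cp 1 → ok
  c2: data parity 0, sent cp 0 → ok
  c3: data parity 1, sent cp 1 → ok
  c4: data parity 0, sent cp 1 → mismatch
Exactly one row (r0) and one column (c4) fail → the flipped bit is at their intersection.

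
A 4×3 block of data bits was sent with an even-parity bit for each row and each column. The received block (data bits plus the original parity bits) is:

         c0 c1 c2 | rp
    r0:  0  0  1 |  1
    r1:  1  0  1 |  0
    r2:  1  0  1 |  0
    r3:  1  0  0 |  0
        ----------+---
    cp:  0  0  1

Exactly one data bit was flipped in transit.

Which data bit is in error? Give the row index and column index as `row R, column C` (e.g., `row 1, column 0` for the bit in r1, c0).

row 3, column 0

Recompute each row's even parity and compare to rp:
  r0: data parity 1, sent rp 1 → ok
  r1: data parity 0, sent rp 0 → ok
  r2: data parity 0, sent rp 0 → ok
  r3: data parity 1, sent rp 0 → mismatch
Recompute each column's even parity and compare to cp:
  c0: data parity 1, sent cp 0 → mismatch
  c1: data parity 0, sent cp 0 → ok
  c2: data parity 1, sent cp 1 → ok
Exactly one row (r3) and one column (c0) fail → the flipped bit is at their intersection.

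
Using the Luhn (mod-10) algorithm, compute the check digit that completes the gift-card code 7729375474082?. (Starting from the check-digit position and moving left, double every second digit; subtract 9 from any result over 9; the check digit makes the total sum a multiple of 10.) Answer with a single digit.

6

Partial digits right→left: 2 8 0 4 7 4 5 7 3 9 2 7 7
Double every second digit counting from the check-digit position (so the 1st, 3rd, 5th, ... of the partial from the right).
  doubled (with −9 where >9): 4 0 5 1 6 4 5 → sum 25
  kept as-is: 8 4 4 7 9 7 → sum 39
Total = 25 + 39 = 64.
Check digit = (10 − (64 mod 10)) mod 10 = 6.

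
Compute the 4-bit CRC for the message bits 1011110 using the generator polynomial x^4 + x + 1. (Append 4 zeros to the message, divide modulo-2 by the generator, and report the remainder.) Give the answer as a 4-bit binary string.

Append 4 zeros: 10111100000. Divide by 10011 (XOR where the leading bit is 1):
  pos 0: 10111 XOR 10011 = 00100
  pos 2: 10010 XOR 10011 = 00001
  pos 6: 10000 XOR 10011 = 00011
Remainder (last 4 bits) = 0011. This is the CRC / FCS.

0011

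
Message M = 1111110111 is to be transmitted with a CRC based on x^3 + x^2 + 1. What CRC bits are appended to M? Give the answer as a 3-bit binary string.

Append 3 zeros: 1111110111000. Divide by 1101 (XOR where the leading bit is 1):
  pos 0: 1111 XOR 1101 = 0010
  pos 2: 1011 XOR 1101 = 0110
  pos 3: 1100 XOR 1101 = 0001
  pos 6: 1111 XOR 1101 = 0010
  pos 8: 1000 XOR 1101 = 0101
  pos 9: 1010 XOR 1101 = 0111
Remainder (last 3 bits) = 111. This is the CRC / FCS.

111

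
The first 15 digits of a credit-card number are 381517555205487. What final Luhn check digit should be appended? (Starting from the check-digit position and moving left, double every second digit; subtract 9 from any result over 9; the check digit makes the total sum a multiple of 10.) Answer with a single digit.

Partial digits right→left: 7 8 4 5 0 2 5 5 5 7 1 5 1 8 3
Double every second digit counting from the check-digit position (so the 1st, 3rd, 5th, ... of the partial from the right).
  doubled (with −9 where >9): 5 8 0 1 1 2 2 6 → sum 25
  kept as-is: 8 5 2 5 7 5 8 → sum 40
Total = 25 + 40 = 65.
Check digit = (10 − (65 mod 10)) mod 10 = 5.

5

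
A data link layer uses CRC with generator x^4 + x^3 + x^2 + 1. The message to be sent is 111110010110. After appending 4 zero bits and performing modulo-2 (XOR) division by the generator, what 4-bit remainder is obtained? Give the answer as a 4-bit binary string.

1100

Append 4 zeros: 1111100101100000. Divide by 11101 (XOR where the leading bit is 1):
  pos 0: 11111 XOR 11101 = 00010
  pos 3: 10001 XOR 11101 = 01100
  pos 4: 11000 XOR 11101 = 00101
  pos 6: 10111 XOR 11101 = 01010
  pos 7: 10100 XOR 11101 = 01001
  pos 8: 10010 XOR 11101 = 01111
  pos 9: 11110 XOR 11101 = 00011
Remainder (last 4 bits) = 1100. This is the CRC / FCS.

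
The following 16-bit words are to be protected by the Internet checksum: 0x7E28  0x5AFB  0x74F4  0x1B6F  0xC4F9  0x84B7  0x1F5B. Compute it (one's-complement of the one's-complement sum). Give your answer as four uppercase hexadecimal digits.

One's-complement addition (fold any carry out of bit 15 back into bit 0):
  0x7E28 + 0x5AFB = 0x0D923
  0xD923 + 0x74F4 = 0x14E17 → wrap carry → 0x4E18
  0x4E18 + 0x1B6F = 0x06987
  0x6987 + 0xC4F9 = 0x12E80 → wrap carry → 0x2E81
  0x2E81 + 0x84B7 = 0x0B338
  0xB338 + 0x1F5B = 0x0D293
One's-complement sum = 0xD293.
Checksum = ~0xD293 & 0xFFFF = 0x2D6C.

2D6C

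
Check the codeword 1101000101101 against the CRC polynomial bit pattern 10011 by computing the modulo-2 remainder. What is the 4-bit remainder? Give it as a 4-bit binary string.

Modulo-2 division of 1101000101101 by 10011:
  pos 0: 11010 XOR 10011 = 01001
  pos 1: 10010 XOR 10011 = 00001
  pos 5: 10101 XOR 10011 = 00110
  pos 7: 11010 XOR 10011 = 01001
  pos 8: 10011 XOR 10011 = 00000
Remainder = 0000 (zero — the frame passes the CRC check).

0000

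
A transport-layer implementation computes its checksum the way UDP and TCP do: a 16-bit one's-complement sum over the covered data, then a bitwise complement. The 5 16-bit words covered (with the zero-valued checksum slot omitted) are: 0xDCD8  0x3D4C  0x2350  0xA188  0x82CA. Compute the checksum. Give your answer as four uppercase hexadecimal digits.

9E37

One's-complement addition (fold any carry out of bit 15 back into bit 0):
  0xDCD8 + 0x3D4C = 0x11A24 → wrap carry → 0x1A25
  0x1A25 + 0x2350 = 0x03D75
  0x3D75 + 0xA188 = 0x0DEFD
  0xDEFD + 0x82CA = 0x161C7 → wrap carry → 0x61C8
One's-complement sum = 0x61C8.
Checksum = ~0x61C8 & 0xFFFF = 0x9E37.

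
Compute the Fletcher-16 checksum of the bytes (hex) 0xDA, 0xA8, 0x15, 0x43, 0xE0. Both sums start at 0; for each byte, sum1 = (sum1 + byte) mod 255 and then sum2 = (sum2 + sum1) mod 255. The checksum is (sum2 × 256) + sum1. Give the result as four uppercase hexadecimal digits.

Running sums (mod 255):
  after byte 0 (0xDA): sum1=218, sum2=218
  after byte 1 (0xA8): sum1=131, sum2=94
  after byte 2 (0x15): sum1=152, sum2=246
  after byte 3 (0x43): sum1=219, sum2=210
  after byte 4 (0xE0): sum1=188, sum2=143
Checksum = sum2·256 + sum1 = 143·256 + 188 = 36796 = 0x8FBC.

8FBC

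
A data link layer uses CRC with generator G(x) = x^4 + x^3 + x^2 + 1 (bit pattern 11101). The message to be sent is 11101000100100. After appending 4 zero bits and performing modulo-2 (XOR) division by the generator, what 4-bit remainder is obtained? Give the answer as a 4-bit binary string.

Append 4 zeros: 111010001001000000. Divide by 11101 (XOR where the leading bit is 1):
  pos 0: 11101 XOR 11101 = 00000
  pos 8: 10010 XOR 11101 = 01111
  pos 9: 11110 XOR 11101 = 00011
  pos 12: 11000 XOR 11101 = 00101
Remainder (last 4 bits) = 1010. This is the CRC / FCS.

1010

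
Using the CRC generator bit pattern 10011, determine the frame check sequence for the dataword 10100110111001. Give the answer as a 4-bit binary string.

0011

Append 4 zeros: 101001101110010000. Divide by 10011 (XOR where the leading bit is 1):
  pos 0: 10100 XOR 10011 = 00111
  pos 2: 11111 XOR 10011 = 01100
  pos 3: 11000 XOR 10011 = 01011
  pos 4: 10111 XOR 10011 = 00100
  pos 6: 10011 XOR 10011 = 00000
  pos 13: 10000 XOR 10011 = 00011
Remainder (last 4 bits) = 0011. This is the CRC / FCS.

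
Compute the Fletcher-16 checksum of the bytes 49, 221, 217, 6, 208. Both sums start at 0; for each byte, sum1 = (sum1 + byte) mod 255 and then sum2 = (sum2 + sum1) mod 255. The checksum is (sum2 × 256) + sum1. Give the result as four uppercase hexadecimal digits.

Running sums (mod 255):
  after byte 0 (49): sum1=49, sum2=49
  after byte 1 (221): sum1=15, sum2=64
  after byte 2 (217): sum1=232, sum2=41
  after byte 3 (6): sum1=238, sum2=24
  after byte 4 (208): sum1=191, sum2=215
Checksum = sum2·256 + sum1 = 215·256 + 191 = 55231 = 0xD7BF.

D7BF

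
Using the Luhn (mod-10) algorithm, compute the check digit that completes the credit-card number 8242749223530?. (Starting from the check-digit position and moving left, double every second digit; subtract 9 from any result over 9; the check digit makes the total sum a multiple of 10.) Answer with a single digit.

0

Partial digits right→left: 0 3 5 3 2 2 9 4 7 2 4 2 8
Double every second digit counting from the check-digit position (so the 1st, 3rd, 5th, ... of the partial from the right).
  doubled (with −9 where >9): 0 1 4 9 5 8 7 → sum 34
  kept as-is: 3 3 2 4 2 2 → sum 16
Total = 34 + 16 = 50.
Check digit = (10 − (50 mod 10)) mod 10 = 0.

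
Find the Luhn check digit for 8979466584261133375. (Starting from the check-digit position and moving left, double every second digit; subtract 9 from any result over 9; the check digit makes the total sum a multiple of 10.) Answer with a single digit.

1

Partial digits right→left: 5 7 3 3 3 1 1 6 2 4 8 5 6 6 4 9 7 9 8
Double every second digit counting from the check-digit position (so the 1st, 3rd, 5th, ... of the partial from the right).
  doubled (with −9 where >9): 1 6 6 2 4 7 3 8 5 7 → sum 49
  kept as-is: 7 3 1 6 4 5 6 9 9 → sum 50
Total = 49 + 50 = 99.
Check digit = (10 − (99 mod 10)) mod 10 = 1.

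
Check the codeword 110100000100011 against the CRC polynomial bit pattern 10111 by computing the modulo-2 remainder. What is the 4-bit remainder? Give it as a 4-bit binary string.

Modulo-2 division of 110100000100011 by 10111:
  pos 0: 11010 XOR 10111 = 01101
  pos 1: 11010 XOR 10111 = 01101
  pos 2: 11010 XOR 10111 = 01101
  pos 3: 11010 XOR 10111 = 01101
  pos 4: 11010 XOR 10111 = 01101
  pos 5: 11011 XOR 10111 = 01100
  pos 6: 11000 XOR 10111 = 01111
  pos 7: 11110 XOR 10111 = 01001
  pos 8: 10010 XOR 10111 = 00101
  pos 10: 10111 XOR 10111 = 00000
Remainder = 0000 (zero — the frame passes the CRC check).

0000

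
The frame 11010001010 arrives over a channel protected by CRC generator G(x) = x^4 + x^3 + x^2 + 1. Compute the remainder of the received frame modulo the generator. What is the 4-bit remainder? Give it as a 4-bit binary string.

Modulo-2 division of 11010001010 by 11101:
  pos 0: 11010 XOR 11101 = 00111
  pos 2: 11100 XOR 11101 = 00001
  pos 6: 11010 XOR 11101 = 00111
Remainder = 0111 (nonzero — an error is detected).

0111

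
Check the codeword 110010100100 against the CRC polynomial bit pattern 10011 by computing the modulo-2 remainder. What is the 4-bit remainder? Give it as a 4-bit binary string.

0000

Modulo-2 division of 110010100100 by 10011:
  pos 0: 11001 XOR 10011 = 01010
  pos 1: 10100 XOR 10011 = 00111
  pos 3: 11110 XOR 10011 = 01101
  pos 4: 11010 XOR 10011 = 01001
  pos 5: 10011 XOR 10011 = 00000
Remainder = 0000 (zero — the frame passes the CRC check).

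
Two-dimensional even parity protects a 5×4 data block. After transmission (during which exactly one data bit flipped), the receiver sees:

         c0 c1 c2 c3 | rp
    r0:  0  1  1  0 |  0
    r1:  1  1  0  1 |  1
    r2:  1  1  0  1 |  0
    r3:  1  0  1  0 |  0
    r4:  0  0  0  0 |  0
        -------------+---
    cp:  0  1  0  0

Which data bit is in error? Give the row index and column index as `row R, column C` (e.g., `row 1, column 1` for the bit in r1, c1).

row 2, column 0

Recompute each row's even parity and compare to rp:
  r0: data parity 0, sent rp 0 → ok
  r1: data parity 1, sent rp 1 → ok
  r2: data parity 1, sent rp 0 → mismatch
  r3: data parity 0, sent rp 0 → ok
  r4: data parity 0, sent rp 0 → ok
Recompute each column's even parity and compare to cp:
  c0: data parity 1, sent cp 0 → mismatch
  c1: data parity 1, sent cp 1 → ok
  c2: data parity 0, sent cp 0 → ok
  c3: data parity 0, sent cp 0 → ok
Exactly one row (r2) and one column (c0) fail → the flipped bit is at their intersection.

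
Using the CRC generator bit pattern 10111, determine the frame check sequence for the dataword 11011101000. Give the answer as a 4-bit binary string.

0000

Append 4 zeros: 110111010000000. Divide by 10111 (XOR where the leading bit is 1):
  pos 0: 11011 XOR 10111 = 01100
  pos 1: 11001 XOR 10111 = 01110
  pos 2: 11100 XOR 10111 = 01011
  pos 3: 10111 XOR 10111 = 00000
Remainder (last 4 bits) = 0000. This is the CRC / FCS.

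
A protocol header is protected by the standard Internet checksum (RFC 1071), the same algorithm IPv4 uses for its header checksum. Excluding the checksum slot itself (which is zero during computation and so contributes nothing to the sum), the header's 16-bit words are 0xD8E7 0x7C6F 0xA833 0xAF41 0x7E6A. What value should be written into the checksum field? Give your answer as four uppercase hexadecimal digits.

D4C8

One's-complement addition (fold any carry out of bit 15 back into bit 0):
  0xD8E7 + 0x7C6F = 0x15556 → wrap carry → 0x5557
  0x5557 + 0xA833 = 0x0FD8A
  0xFD8A + 0xAF41 = 0x1ACCB → wrap carry → 0xACCC
  0xACCC + 0x7E6A = 0x12B36 → wrap carry → 0x2B37
One's-complement sum = 0x2B37.
Checksum = ~0x2B37 & 0xFFFF = 0xD4C8.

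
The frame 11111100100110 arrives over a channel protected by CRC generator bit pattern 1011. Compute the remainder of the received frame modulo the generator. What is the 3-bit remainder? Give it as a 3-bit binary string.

Modulo-2 division of 11111100100110 by 1011:
  pos 0: 1111 XOR 1011 = 0100
  pos 1: 1001 XOR 1011 = 0010
  pos 3: 1010 XOR 1011 = 0001
  pos 6: 1010 XOR 1011 = 0001
  pos 9: 1011 XOR 1011 = 0000
Remainder = 000 (zero — the frame passes the CRC check).

000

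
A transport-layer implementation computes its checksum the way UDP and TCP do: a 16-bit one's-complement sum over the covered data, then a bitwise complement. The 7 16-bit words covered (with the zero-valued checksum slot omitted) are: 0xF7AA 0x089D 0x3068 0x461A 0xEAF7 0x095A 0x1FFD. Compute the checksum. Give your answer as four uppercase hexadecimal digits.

74E6

One's-complement addition (fold any carry out of bit 15 back into bit 0):
  0xF7AA + 0x089D = 0x10047 → wrap carry → 0x0048
  0x0048 + 0x3068 = 0x030B0
  0x30B0 + 0x461A = 0x076CA
  0x76CA + 0xEAF7 = 0x161C1 → wrap carry → 0x61C2
  0x61C2 + 0x095A = 0x06B1C
  0x6B1C + 0x1FFD = 0x08B19
One's-complement sum = 0x8B19.
Checksum = ~0x8B19 & 0xFFFF = 0x74E6.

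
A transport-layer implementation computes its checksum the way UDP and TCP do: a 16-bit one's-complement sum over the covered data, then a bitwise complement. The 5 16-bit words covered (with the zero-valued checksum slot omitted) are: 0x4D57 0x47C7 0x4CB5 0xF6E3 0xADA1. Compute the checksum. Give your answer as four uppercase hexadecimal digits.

One's-complement addition (fold any carry out of bit 15 back into bit 0):
  0x4D57 + 0x47C7 = 0x0951E
  0x951E + 0x4CB5 = 0x0E1D3
  0xE1D3 + 0xF6E3 = 0x1D8B6 → wrap carry → 0xD8B7
  0xD8B7 + 0xADA1 = 0x18658 → wrap carry → 0x8659
One's-complement sum = 0x8659.
Checksum = ~0x8659 & 0xFFFF = 0x79A6.

79A6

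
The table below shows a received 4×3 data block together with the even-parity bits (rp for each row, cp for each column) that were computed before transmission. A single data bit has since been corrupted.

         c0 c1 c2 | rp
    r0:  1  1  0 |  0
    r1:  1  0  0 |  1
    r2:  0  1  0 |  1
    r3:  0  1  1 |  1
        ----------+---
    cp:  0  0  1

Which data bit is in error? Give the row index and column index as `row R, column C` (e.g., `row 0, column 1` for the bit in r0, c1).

row 3, column 1

Recompute each row's even parity and compare to rp:
  r0: data parity 0, sent rp 0 → ok
  r1: data parity 1, sent rp 1 → ok
  r2: data parity 1, sent rp 1 → ok
  r3: data parity 0, sent rp 1 → mismatch
Recompute each column's even parity and compare to cp:
  c0: data parity 0, sent cp 0 → ok
  c1: data parity 1, sent cp 0 → mismatch
  c2: data parity 1, sent cp 1 → ok
Exactly one row (r3) and one column (c1) fail → the flipped bit is at their intersection.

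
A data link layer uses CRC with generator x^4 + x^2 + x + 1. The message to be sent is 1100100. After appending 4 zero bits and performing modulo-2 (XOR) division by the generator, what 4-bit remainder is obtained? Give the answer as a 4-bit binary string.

0111

Append 4 zeros: 11001000000. Divide by 10111 (XOR where the leading bit is 1):
  pos 0: 11001 XOR 10111 = 01110
  pos 1: 11100 XOR 10111 = 01011
  pos 2: 10110 XOR 10111 = 00001
  pos 6: 10000 XOR 10111 = 00111
Remainder (last 4 bits) = 0111. This is the CRC / FCS.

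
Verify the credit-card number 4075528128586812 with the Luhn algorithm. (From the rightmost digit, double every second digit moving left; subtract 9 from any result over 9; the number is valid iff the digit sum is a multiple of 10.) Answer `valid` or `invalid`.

invalid

From the right, keep odd positions and double even positions (subtract 9 from any doubled value over 9):
  doubled (positions 2,4,...): 2 3 1 4 7 1 5 8 → sum 31
  kept (positions 1,3,...): 2 8 8 8 1 2 5 0 → sum 34
Total = 65.
65 mod 10 = 5, so the number is invalid.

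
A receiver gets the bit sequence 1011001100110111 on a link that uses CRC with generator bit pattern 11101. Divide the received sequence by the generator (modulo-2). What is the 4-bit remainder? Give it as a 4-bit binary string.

0000

Modulo-2 division of 1011001100110111 by 11101:
  pos 0: 10110 XOR 11101 = 01011
  pos 1: 10110 XOR 11101 = 01011
  pos 2: 10111 XOR 11101 = 01010
  pos 3: 10101 XOR 11101 = 01000
  pos 4: 10000 XOR 11101 = 01101
  pos 5: 11010 XOR 11101 = 00111
  pos 7: 11111 XOR 11101 = 00010
  pos 10: 10011 XOR 11101 = 01110
  pos 11: 11101 XOR 11101 = 00000
Remainder = 0000 (zero — the frame passes the CRC check).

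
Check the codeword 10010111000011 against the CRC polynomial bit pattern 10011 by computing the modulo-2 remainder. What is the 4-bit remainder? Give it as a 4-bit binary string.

Modulo-2 division of 10010111000011 by 10011:
  pos 0: 10010 XOR 10011 = 00001
  pos 4: 11110 XOR 10011 = 01101
  pos 5: 11010 XOR 10011 = 01001
  pos 6: 10010 XOR 10011 = 00001
Remainder = 1011 (nonzero — an error is detected).

1011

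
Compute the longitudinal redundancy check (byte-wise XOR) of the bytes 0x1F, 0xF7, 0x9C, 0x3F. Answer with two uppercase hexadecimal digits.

4B

XOR the bytes together:
  start with 0x1F
  0x1F ⊕ 0xF7 = 0xE8
  0xE8 ⊕ 0x9C = 0x74
  0x74 ⊕ 0x3F = 0x4B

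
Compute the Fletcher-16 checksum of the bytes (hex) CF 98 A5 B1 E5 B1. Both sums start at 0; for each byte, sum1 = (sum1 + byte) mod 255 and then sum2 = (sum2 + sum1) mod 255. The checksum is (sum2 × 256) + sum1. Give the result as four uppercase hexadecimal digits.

0357

Running sums (mod 255):
  after byte 0 (CF): sum1=207, sum2=207
  after byte 1 (98): sum1=104, sum2=56
  after byte 2 (A5): sum1=14, sum2=70
  after byte 3 (B1): sum1=191, sum2=6
  after byte 4 (E5): sum1=165, sum2=171
  after byte 5 (B1): sum1=87, sum2=3
Checksum = sum2·256 + sum1 = 3·256 + 87 = 855 = 0x0357.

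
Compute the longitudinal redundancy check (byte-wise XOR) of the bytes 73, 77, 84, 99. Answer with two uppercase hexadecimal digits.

XOR the bytes together:
  start with 0x73
  0x73 ⊕ 0x77 = 0x04
  0x04 ⊕ 0x84 = 0x80
  0x80 ⊕ 0x99 = 0x19

19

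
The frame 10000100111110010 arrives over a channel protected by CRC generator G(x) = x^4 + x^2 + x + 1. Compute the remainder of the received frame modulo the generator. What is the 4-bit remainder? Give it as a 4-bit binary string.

0000

Modulo-2 division of 10000100111110010 by 10111:
  pos 0: 10000 XOR 10111 = 00111
  pos 2: 11110 XOR 10111 = 01001
  pos 3: 10010 XOR 10111 = 00101
  pos 5: 10111 XOR 10111 = 00000
  pos 10: 11100 XOR 10111 = 01011
  pos 11: 10111 XOR 10111 = 00000
Remainder = 0000 (zero — the frame passes the CRC check).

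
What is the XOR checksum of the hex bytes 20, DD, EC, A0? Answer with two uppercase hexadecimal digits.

B1

XOR the bytes together:
  start with 0x20
  0x20 ⊕ 0xDD = 0xFD
  0xFD ⊕ 0xEC = 0x11
  0x11 ⊕ 0xA0 = 0xB1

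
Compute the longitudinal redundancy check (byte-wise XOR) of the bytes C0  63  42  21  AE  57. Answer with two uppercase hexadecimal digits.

XOR the bytes together:
  start with 0xC0
  0xC0 ⊕ 0x63 = 0xA3
  0xA3 ⊕ 0x42 = 0xE1
  0xE1 ⊕ 0x21 = 0xC0
  0xC0 ⊕ 0xAE = 0x6E
  0x6E ⊕ 0x57 = 0x39

39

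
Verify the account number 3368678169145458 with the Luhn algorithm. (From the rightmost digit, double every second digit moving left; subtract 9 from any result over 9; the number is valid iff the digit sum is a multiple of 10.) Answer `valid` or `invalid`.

valid

From the right, keep odd positions and double even positions (subtract 9 from any doubled value over 9):
  doubled (positions 2,4,...): 1 1 2 3 7 3 3 6 → sum 26
  kept (positions 1,3,...): 8 4 4 9 1 7 8 3 → sum 44
Total = 70.
70 mod 10 = 0, so the number is valid.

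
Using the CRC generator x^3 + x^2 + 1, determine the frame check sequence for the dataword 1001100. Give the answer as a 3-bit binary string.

Append 3 zeros: 1001100000. Divide by 1101 (XOR where the leading bit is 1):
  pos 0: 1001 XOR 1101 = 0100
  pos 1: 1001 XOR 1101 = 0100
  pos 2: 1000 XOR 1101 = 0101
  pos 3: 1010 XOR 1101 = 0111
  pos 4: 1110 XOR 1101 = 0011
  pos 6: 1100 XOR 1101 = 0001
Remainder (last 3 bits) = 001. This is the CRC / FCS.

001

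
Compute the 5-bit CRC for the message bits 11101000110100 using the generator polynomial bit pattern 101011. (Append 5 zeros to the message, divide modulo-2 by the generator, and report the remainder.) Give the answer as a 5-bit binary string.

10011

Append 5 zeros: 1110100011010000000. Divide by 101011 (XOR where the leading bit is 1):
  pos 0: 111010 XOR 101011 = 010001
  pos 1: 100010 XOR 101011 = 001001
  pos 3: 100101 XOR 101011 = 001110
  pos 5: 111010 XOR 101011 = 010001
  pos 6: 100011 XOR 101011 = 001000
  pos 8: 100000 XOR 101011 = 001011
  pos 10: 101100 XOR 101011 = 000111
  pos 13: 111000 XOR 101011 = 010011
Remainder (last 5 bits) = 10011. This is the CRC / FCS.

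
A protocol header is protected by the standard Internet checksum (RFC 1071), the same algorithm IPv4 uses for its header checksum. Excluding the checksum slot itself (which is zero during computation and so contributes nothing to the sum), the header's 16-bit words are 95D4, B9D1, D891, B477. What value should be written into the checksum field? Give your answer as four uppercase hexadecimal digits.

One's-complement addition (fold any carry out of bit 15 back into bit 0):
  0x95D4 + 0xB9D1 = 0x14FA5 → wrap carry → 0x4FA6
  0x4FA6 + 0xD891 = 0x12837 → wrap carry → 0x2838
  0x2838 + 0xB477 = 0x0DCAF
One's-complement sum = 0xDCAF.
Checksum = ~0xDCAF & 0xFFFF = 0x2350.

2350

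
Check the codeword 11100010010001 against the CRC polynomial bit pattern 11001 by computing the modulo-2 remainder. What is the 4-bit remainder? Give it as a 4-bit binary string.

Modulo-2 division of 11100010010001 by 11001:
  pos 0: 11100 XOR 11001 = 00101
  pos 2: 10101 XOR 11001 = 01100
  pos 3: 11000 XOR 11001 = 00001
  pos 7: 10100 XOR 11001 = 01101
  pos 8: 11010 XOR 11001 = 00011
Remainder = 0111 (nonzero — an error is detected).

0111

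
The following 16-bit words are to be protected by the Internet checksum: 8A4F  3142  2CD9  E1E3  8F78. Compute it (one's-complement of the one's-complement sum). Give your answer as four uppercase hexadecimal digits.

A638

One's-complement addition (fold any carry out of bit 15 back into bit 0):
  0x8A4F + 0x3142 = 0x0BB91
  0xBB91 + 0x2CD9 = 0x0E86A
  0xE86A + 0xE1E3 = 0x1CA4D → wrap carry → 0xCA4E
  0xCA4E + 0x8F78 = 0x159C6 → wrap carry → 0x59C7
One's-complement sum = 0x59C7.
Checksum = ~0x59C7 & 0xFFFF = 0xA638.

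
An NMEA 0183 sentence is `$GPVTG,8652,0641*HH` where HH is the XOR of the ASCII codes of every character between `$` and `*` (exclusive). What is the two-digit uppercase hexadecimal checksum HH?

XOR the ASCII codes of the payload characters:
  'G' = 0x47 → acc = 0x47
  'P' = 0x50 → acc = 0x17
  'V' = 0x56 → acc = 0x41
  'T' = 0x54 → acc = 0x15
  'G' = 0x47 → acc = 0x52
  ',' = 0x2C → acc = 0x7E
  '8' = 0x38 → acc = 0x46
  '6' = 0x36 → acc = 0x70
  '5' = 0x35 → acc = 0x45
  '2' = 0x32 → acc = 0x77
  ',' = 0x2C → acc = 0x5B
  '0' = 0x30 → acc = 0x6B
  '6' = 0x36 → acc = 0x5D
  '4' = 0x34 → acc = 0x69
  '1' = 0x31 → acc = 0x58
Checksum = 0x58.

58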